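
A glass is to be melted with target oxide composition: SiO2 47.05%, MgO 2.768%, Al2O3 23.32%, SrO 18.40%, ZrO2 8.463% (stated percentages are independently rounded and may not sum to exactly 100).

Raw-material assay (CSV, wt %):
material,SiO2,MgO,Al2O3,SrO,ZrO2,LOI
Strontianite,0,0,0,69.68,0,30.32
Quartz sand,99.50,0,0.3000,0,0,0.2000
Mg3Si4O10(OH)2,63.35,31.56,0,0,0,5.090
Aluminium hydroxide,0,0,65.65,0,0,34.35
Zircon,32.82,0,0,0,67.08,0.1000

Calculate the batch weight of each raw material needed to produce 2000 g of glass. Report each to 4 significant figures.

Batch per 2000 g glass:
  Strontianite: 528.1 g
  Quartz sand: 750.8 g
  Mg3Si4O10(OH)2: 175.4 g
  Aluminium hydroxide: 707.0 g
  Zircon: 252.3 g
Total batch = 2414 g; LOI loss = 413.7 g; yield = 82.86%

All internal work maintains exact precision from start to finish. Working values are displayed rounded to four significant digits between the steps; each reported value is rounded just once; all derived quantities are recomputed at full precision (yield, the totals, glass mass, the five compositions, LOI) using the weight values at 2000 g of glass as set out in the problem or answer text.
Target masses of each oxide per 2000 g glass:
  SiO2: 47.05% × 2000 = 941.0 g
  MgO: 2.768% × 2000 = 55.36 g
  Al2O3: 23.32% × 2000 = 466.4 g
  SrO: 18.40% × 2000 = 368.0 g
  ZrO2: 8.463% × 2000 = 169.3 g
Balance tally, oxide-wise, working from each reported weight, against the basis in use (every target is met by its sum modulo rounding of the values):
  SiO2: 750.8·0.9950 + 175.4·0.6335 + 252.3·0.3282 = 941.0 g (target 941.0 g)
  MgO: 175.4·0.3156 = 55.36 g (target 55.36 g)
  Al2O3: 750.8·0.003000 + 707.0·0.6565 = 466.4 g (target 466.4 g)
  SrO: 528.1·0.6968 = 368.0 g (target 368.0 g)
  ZrO2: 252.3·0.6708 = 169.2 g (target 169.3 g)
Glass-mass bookkeeping: batch total minus LOI = 2000 g (per-oxide target masses sum to 2000 g; stated basis 2000 g — a pure rounding effect).
Adding the batch up: Σ batch = 2414 g; ignition loss, Σ(batch × LOI) = 413.7 g; yield: glass divided by total = 82.86%.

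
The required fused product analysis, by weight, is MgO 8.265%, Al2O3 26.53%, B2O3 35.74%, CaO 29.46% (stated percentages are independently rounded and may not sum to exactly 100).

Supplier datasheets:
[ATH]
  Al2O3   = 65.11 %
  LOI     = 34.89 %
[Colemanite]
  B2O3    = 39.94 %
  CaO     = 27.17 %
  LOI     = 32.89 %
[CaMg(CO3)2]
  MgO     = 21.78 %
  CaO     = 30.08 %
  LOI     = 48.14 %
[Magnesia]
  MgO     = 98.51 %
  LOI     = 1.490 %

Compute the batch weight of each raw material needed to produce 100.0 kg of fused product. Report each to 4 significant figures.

Rounding to 4 significant figures extends to each mid-chain value as displayed. All arithmetic holds exact precision throughout. Each reported figure is rounded just once. All derived quantities, which include the four compositions, yield, the totals, ignition loss, glass mass, are carried in full precision, as they appear in the problem or the answer, using the weight values per 100.0 kg of glass.
Oxide-by-oxide targets in 100.0 kg fused product:
  MgO: 8.265% × 100.0 = 8.265 kg
  Al2O3: 26.53% × 100.0 = 26.53 kg
  B2O3: 35.74% × 100.0 = 35.74 kg
  CaO: 29.46% × 100.0 = 29.46 kg
Per-oxide balance check using the reported weights, under the basis named above (sum by sum, the targets are met up to rounding of the answer):
  MgO: 17.11·0.2178 + 4.607·0.9851 = 8.265 kg (target 8.265 kg)
  Al2O3: 40.75·0.6511 = 26.53 kg (target 26.53 kg)
  B2O3: 89.48·0.3994 = 35.74 kg (target 35.74 kg)
  CaO: 89.48·0.2717 + 17.11·0.3008 = 29.46 kg (target 29.46 kg)
Mass balance on the glass: whole batch net of LOI = 99.99 kg (summing oxide targets gives 100.0 kg; against the stated basis, 100.0 kg — deltas are rounding alone).
Whole-batch sum: Σ batch = 151.9 kg; LOI removed, Σ of batch·LOI: 51.95 kg; yield = glass ÷ total batch = 65.81%.

Batch per 100.0 kg fused product:
  ATH: 40.75 kg
  Colemanite: 89.48 kg
  CaMg(CO3)2: 17.11 kg
  Magnesia: 4.607 kg
Total batch = 151.9 kg; LOI loss = 51.95 kg; yield = 65.81%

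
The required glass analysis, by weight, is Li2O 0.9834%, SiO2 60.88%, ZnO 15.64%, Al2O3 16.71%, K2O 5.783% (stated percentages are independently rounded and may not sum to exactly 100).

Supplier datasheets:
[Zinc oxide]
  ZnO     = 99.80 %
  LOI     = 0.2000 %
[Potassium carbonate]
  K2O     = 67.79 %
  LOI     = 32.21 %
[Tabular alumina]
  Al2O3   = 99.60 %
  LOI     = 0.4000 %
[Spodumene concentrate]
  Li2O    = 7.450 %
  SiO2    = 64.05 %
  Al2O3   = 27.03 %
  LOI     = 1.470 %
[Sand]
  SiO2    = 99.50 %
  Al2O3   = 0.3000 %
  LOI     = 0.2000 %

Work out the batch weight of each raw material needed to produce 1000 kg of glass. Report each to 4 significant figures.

Batch per 1000 kg glass:
  Zinc oxide: 156.7 kg
  Potassium carbonate: 85.31 kg
  Tabular alumina: 130.4 kg
  Spodumene concentrate: 132.0 kg
  Sand: 526.9 kg
Total batch = 1031 kg; LOI loss = 31.31 kg; yield = 96.96%

Values along the way are printed (rounded to four significant digits) on the page. All arithmetic maintains exact precision in every operation; exactly one rounding goes into each reported figure. All derived quantities (the five compositions, totals, LOI, the yield, glass mass) are recomputed using the weight values on 1000 kg of glass in full float precision, exactly as shown in question or answer.
Oxide mass targets, per 1000 kg glass:
  Li2O: 0.9834% × 1000 = 9.834 kg
  SiO2: 60.88% × 1000 = 608.8 kg
  ZnO: 15.64% × 1000 = 156.4 kg
  Al2O3: 16.71% × 1000 = 167.1 kg
  K2O: 5.783% × 1000 = 57.83 kg
Balance tally, oxide-wise, working from each reported weight, for the quoted basis mass (sum by sum, the targets are met within answer rounding):
  Li2O: 132.0·0.07450 = 9.834 kg (target 9.834 kg)
  SiO2: 132.0·0.6405 + 526.9·0.9950 = 608.8 kg (target 608.8 kg)
  ZnO: 156.7·0.9980 = 156.4 kg (target 156.4 kg)
  Al2O3: 130.4·0.9960 + 132.0·0.2703 + 526.9·0.003000 = 167.1 kg (target 167.1 kg)
  K2O: 85.31·0.6779 = 57.83 kg (target 57.83 kg)
Mass balance on the glass: net batch after ignition = 1000 kg (the Σ of target masses is 1000 kg; with the basis standing at 1000 kg — a pure rounding effect).
Adding the batch up: Σ batch = 1031 kg; LOI removed, Σ of batch·LOI: 31.31 kg; yield = glass ÷ total batch = 96.96%.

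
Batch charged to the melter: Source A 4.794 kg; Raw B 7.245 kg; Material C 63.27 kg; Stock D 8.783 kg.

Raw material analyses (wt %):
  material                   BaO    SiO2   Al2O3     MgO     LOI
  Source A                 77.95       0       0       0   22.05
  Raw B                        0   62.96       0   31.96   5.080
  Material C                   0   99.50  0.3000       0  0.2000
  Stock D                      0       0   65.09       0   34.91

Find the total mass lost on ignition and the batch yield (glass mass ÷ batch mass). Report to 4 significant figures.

The intermediate values appear (rounded to 4 significant digits) in the printout — every computation holds full precision from first step to last; each reported result receives exactly one rounding — all derived quantities (net glass mass, the yield, the totals, the four compositions, LOI) are recomputed using the weight values at 79.47 kg of glass at full float precision, as written in the problem or answer text.
Ignition loss by material:
  Source A: 4.794 × 0.2205 = 1.057 kg
  Raw B: 7.245 × 0.05080 = 0.3680 kg
  Material C: 63.27 × 0.002000 = 0.1265 kg
  Stock D: 8.783 × 0.3491 = 3.066 kg
Total LOI = 4.618 kg
Glass = batch − LOI = 84.09 − 4.618 = 79.47 kg

LOI loss = 4.618 kg; glass = 79.47 kg; yield = 94.51%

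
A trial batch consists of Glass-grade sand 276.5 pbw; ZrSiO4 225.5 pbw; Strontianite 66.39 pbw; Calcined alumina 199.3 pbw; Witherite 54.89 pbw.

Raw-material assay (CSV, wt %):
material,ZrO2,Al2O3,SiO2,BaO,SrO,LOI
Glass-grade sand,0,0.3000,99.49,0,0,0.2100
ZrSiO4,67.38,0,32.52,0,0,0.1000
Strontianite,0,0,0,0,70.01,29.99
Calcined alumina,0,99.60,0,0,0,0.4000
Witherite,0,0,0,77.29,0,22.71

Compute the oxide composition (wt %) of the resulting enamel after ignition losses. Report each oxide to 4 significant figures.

Glass mass = 788.6 pbw (batch 822.6 − LOI 33.98).
Composition: ZrO2 19.27%, Al2O3 25.28%, SiO2 44.18%, BaO 5.380%, SrO 5.894%

All internal work holds full precision all the way through; working values are rounded off to 4 significant figures wherever printed — every reported result takes exactly one rounding — derived quantities, including glass mass, the totals, the yield, the five compositions, LOI, are carried starting from the weights at 788.6 pbw of glass at full precision, as quoted within the problem or the answer.
Oxide-by-oxide delivered mass:
  ZrO2: 225.5·0.6738 = 151.9 pbw
  Al2O3: 276.5·0.003000 + 199.3·0.9960 = 199.3 pbw
  SiO2: 276.5·0.9949 + 225.5·0.3252 = 348.4 pbw
  BaO: 54.89·0.7729 = 42.42 pbw
  SrO: 66.39·0.7001 = 46.48 pbw
LOI: 276.5·0.002100 + 225.5·0.001000 + 66.39·0.2999 + 199.3·0.004000 + 54.89·0.2271 = 33.98 pbw
Glass = total batch minus LOI = 822.6 − 33.98 = 788.6 pbw (consistent with Σ oxide mass)
wt % = 100 × oxide mass / glass mass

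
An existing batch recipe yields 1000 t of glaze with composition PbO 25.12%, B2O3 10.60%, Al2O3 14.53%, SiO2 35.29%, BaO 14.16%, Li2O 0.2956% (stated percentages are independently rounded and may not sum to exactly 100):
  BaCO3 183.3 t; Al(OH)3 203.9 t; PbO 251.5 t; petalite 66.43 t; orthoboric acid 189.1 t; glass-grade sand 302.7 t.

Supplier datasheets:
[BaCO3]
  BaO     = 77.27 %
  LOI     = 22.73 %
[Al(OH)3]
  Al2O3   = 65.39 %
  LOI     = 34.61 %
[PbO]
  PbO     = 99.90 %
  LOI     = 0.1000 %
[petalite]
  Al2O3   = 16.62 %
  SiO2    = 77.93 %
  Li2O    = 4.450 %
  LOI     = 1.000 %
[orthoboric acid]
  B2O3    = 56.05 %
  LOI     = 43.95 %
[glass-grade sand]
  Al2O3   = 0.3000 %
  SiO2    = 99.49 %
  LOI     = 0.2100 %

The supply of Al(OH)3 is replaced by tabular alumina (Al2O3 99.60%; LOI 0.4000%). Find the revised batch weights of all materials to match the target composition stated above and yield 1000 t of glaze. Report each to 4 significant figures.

In-progress results are shown, rounded to 4 significant figures, when written out — every computation runs at full precision in every operation — every reported value is rounded exactly once — all derived quantities are re-derived in full float precision (the six compositions, net glass mass, yield, the totals, LOI) from the weighed amounts per 1000 t of glass precisely as stated by problem or answer.
Target oxide masses per 1000 t glaze:
  PbO: 25.12% × 1000 = 251.2 t
  B2O3: 10.60% × 1000 = 106.0 t
  Al2O3: 14.53% × 1000 = 145.3 t
  SiO2: 35.29% × 1000 = 352.9 t
  BaO: 14.16% × 1000 = 141.6 t
  Li2O: 0.2956% × 1000 = 2.956 t
Mass-balance tally per oxide applying the batch weights above, versus the basis set out (delivered sums recover each target exact up to rounding of places):
  PbO: 251.5·0.9990 = 251.2 t (target 251.2 t)
  B2O3: 189.1·0.5605 = 106.0 t (target 106.0 t)
  Al2O3: 133.9·0.9960 + 66.43·0.1662 + 302.7·0.003000 = 145.3 t (target 145.3 t)
  SiO2: 66.43·0.7793 + 302.7·0.9949 = 352.9 t (target 352.9 t)
  BaO: 183.3·0.7727 = 141.6 t (target 141.6 t)
  Li2O: 66.43·0.04450 = 2.956 t (target 2.956 t)
Glass-mass bookkeeping: whole batch net of LOI = 1000 t (the targets, summed, come to 1000 t; against the stated basis, 1000 t — deltas are rounding alone).
Batch grand total — Σ batch = 1127 t; LOI loss = Σ batch·LOI = 126.9 t; yield, glass over the total, = 88.74%.

Revised batch per 1000 t glaze:
  BaCO3: 183.3 t
  tabular alumina: 133.9 t
  PbO: 251.5 t
  petalite: 66.43 t
  orthoboric acid: 189.1 t
  glass-grade sand: 302.7 t
Total batch = 1127 t; LOI loss = 126.9 t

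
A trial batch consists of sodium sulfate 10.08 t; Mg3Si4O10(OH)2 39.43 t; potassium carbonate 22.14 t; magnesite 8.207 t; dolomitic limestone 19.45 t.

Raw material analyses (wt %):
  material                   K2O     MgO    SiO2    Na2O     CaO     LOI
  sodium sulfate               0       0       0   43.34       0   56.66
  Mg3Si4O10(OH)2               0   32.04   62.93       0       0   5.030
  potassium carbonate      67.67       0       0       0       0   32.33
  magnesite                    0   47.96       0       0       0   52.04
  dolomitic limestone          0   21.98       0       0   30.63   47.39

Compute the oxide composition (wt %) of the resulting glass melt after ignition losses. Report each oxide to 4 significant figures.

Glass mass = 70.97 t (batch 99.31 − LOI 28.34).
Composition: K2O 21.11%, MgO 29.37%, SiO2 34.96%, Na2O 6.156%, CaO 8.395%

All arithmetic maintains exact precision at all times; in-progress results are rounded off to 4 significant digits as shown; each reported figure is rounded only once; derived quantities (the totals, net glass mass, five oxide percentages, LOI, the yield) are recomputed at exact precision using the weight values for 70.97 t of glass, exactly as printed in the question or the answer.
Delivered oxide masses:
  K2O: 22.14·0.6767 = 14.98 t
  MgO: 39.43·0.3204 + 8.207·0.4796 + 19.45·0.2198 = 20.84 t
  SiO2: 39.43·0.6293 = 24.81 t
  Na2O: 10.08·0.4334 = 4.369 t
  CaO: 19.45·0.3063 = 5.958 t
LOI: 10.08·0.5666 + 39.43·0.05030 + 22.14·0.3233 + 8.207·0.5204 + 19.45·0.4739 = 28.34 t
batch − LOI leaves glass = 99.31 − 28.34 = 70.97 t (consistent with Σ oxide mass)
each oxide over glass, ×100, is wt %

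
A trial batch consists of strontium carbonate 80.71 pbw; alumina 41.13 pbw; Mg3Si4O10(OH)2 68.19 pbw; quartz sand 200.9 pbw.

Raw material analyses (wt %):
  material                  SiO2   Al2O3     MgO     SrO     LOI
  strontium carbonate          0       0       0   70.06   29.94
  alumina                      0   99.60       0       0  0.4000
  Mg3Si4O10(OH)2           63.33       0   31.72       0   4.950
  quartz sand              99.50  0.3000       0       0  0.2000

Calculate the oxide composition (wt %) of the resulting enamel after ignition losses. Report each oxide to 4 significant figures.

All internal work keeps full precision from first step to last — values along the way are displayed rounded off to 4 significant digits alongside each step; each reported result includes exactly one rounding — the derived quantities are rebuilt in full float precision (glass mass, four oxide percentages, LOI, the totals, yield) using the weight values for 362.8 pbw of glass, as written in question or answer.
Mass of each oxide from the mix:
  SiO2: 68.19·0.6333 + 200.9·0.9950 = 243.1 pbw
  Al2O3: 41.13·0.9960 + 200.9·0.003000 = 41.57 pbw
  MgO: 68.19·0.3172 = 21.63 pbw
  SrO: 80.71·0.7006 = 56.55 pbw
LOI: 80.71·0.2994 + 41.13·0.004000 + 68.19·0.04950 + 200.9·0.002000 = 28.11 pbw
batch − LOI leaves glass = 390.9 − 28.11 = 362.8 pbw (= the summed oxide contributions)
wt % = oxide mass / glass mass × 100

Glass mass = 362.8 pbw (batch 390.9 − LOI 28.11).
Composition: SiO2 67.00%, Al2O3 11.46%, MgO 5.962%, SrO 15.58%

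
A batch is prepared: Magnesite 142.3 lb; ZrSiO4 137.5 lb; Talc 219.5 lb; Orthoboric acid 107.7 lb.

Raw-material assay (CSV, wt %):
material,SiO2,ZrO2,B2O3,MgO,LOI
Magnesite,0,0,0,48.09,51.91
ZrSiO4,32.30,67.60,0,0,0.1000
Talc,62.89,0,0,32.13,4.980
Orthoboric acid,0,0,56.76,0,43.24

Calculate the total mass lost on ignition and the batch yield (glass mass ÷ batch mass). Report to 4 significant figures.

Intermediates are shown rounded off to 4 significant figures on the page. The working math keeps exact precision at every stage — every reported figure includes exactly one rounding — all derived quantities are computed in full precision (yield, the four compositions, the totals, net glass mass, ignition loss) from the batch weights for 475.5 lb of glass, as written in question or answer.
Per-material ignition loss:
  Magnesite: 142.3 × 0.5191 = 73.87 lb
  ZrSiO4: 137.5 × 0.001000 = 0.1375 lb
  Talc: 219.5 × 0.04980 = 10.93 lb
  Orthoboric acid: 107.7 × 0.4324 = 46.57 lb
Total LOI = 131.5 lb
Glass = batch − LOI = 607.0 − 131.5 = 475.5 lb

LOI loss = 131.5 lb; glass = 475.5 lb; yield = 78.34%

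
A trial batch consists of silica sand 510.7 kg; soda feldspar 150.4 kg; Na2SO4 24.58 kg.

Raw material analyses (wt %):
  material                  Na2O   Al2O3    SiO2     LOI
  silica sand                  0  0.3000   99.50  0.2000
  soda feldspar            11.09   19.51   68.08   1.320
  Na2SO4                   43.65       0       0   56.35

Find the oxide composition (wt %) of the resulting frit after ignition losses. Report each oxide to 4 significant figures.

Glass mass = 668.8 kg (batch 685.7 − LOI 16.86).
Composition: Na2O 4.098%, Al2O3 4.616%, SiO2 91.29%

All internal work carries full float precision from start to finish. Intermediates are shown, rounded to 4 significant figures, when written out. A single rounding produces every reported number. All derived quantities are computed starting from the weights for 668.8 kg of glass at full precision (the totals, ignition loss, yield, the three compositions, net glass mass) as they appear in the question or the answer.
Oxide masses out of the charge:
  Na2O: 150.4·0.1109 + 24.58·0.4365 = 27.41 kg
  Al2O3: 510.7·0.003000 + 150.4·0.1951 = 30.88 kg
  SiO2: 510.7·0.9950 + 150.4·0.6808 = 610.5 kg
LOI: 510.7·0.002000 + 150.4·0.01320 + 24.58·0.5635 = 16.86 kg
The glass mass, total less LOI, = 685.7 − 16.86 = 668.8 kg (= the summed oxide contributions)
wt %: oxide over glass, times 100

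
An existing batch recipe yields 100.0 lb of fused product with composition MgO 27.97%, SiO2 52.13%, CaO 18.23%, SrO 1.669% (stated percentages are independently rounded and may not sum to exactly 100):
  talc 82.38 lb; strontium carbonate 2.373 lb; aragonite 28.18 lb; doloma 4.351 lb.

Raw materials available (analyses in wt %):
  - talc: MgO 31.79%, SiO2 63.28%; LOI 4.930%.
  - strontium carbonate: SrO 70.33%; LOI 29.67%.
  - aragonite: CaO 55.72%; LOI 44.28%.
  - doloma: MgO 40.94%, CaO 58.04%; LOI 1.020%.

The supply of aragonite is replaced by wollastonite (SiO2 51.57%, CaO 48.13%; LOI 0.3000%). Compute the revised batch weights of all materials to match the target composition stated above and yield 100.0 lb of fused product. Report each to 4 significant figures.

All internal work keeps full precision in all steps — in-progress results are displayed (rounded to 4 significant figures) as written. Exactly one rounding is applied to every reported value; the derived quantities are computed in exact precision (the four compositions, ignition loss, totals, glass mass, yield) from the weighed amounts on 100.0 lb of glass precisely as stated by problem or answer.
Oxide-by-oxide targets in 100.0 lb fused product:
  MgO: 27.97% × 100.0 = 27.97 lb
  SiO2: 52.13% × 100.0 = 52.13 lb
  CaO: 18.23% × 100.0 = 18.23 lb
  SrO: 1.669% × 100.0 = 1.669 lb
Balance tally, oxide-wise, on the weights just shown, under the basis named above (oxide sums agree with the targets once rounding is allowed for):
  MgO: 67.30·0.3179 + 16.06·0.4094 = 27.97 lb (target 27.97 lb)
  SiO2: 67.30·0.6328 + 18.51·0.5157 = 52.13 lb (target 52.13 lb)
  CaO: 18.51·0.4813 + 16.06·0.5804 = 18.23 lb (target 18.23 lb)
  SrO: 2.373·0.7033 = 1.669 lb (target 1.669 lb)
The glass-mass cross-check: total batch − LOI = 100.0 lb (targets for the oxides total 100.0 lb; with the basis standing at 100.0 lb — deltas are rounding alone).
Batch grand total — Σ batch = 104.2 lb; the LOI term Σ batch·LOI equals 4.241 lb; as yield: glass ÷ batch → 95.93%.

Revised batch per 100.0 lb fused product:
  talc: 67.30 lb
  strontium carbonate: 2.373 lb
  wollastonite: 18.51 lb
  doloma: 16.06 lb
Total batch = 104.2 lb; LOI loss = 4.241 lb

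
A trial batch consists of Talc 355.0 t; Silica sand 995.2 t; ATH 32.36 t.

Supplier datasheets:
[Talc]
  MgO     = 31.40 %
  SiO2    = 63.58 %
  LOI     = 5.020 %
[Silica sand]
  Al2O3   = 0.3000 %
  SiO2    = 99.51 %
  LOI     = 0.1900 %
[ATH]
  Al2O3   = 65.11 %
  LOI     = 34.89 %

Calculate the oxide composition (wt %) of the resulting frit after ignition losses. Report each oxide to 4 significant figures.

Glass mass = 1352 t (batch 1383 − LOI 31.00).
Composition: MgO 8.248%, Al2O3 1.780%, SiO2 89.97%

All arithmetic keeps full float precision at each step; the intermediate values are printed rounded to four significant digits alongside each step; a single rounding yields each reported figure. The derived quantities (net glass mass, three oxide percentages, yield, totals, ignition loss) are computed in full float precision starting from the weights on 1352 t of glass, as written in the problem or the answer.
What the batch supplies per oxide:
  MgO: 355.0·0.3140 = 111.5 t
  Al2O3: 995.2·0.003000 + 32.36·0.6511 = 24.06 t
  SiO2: 355.0·0.6358 + 995.2·0.9951 = 1216 t
LOI: 355.0·0.05020 + 995.2·0.001900 + 32.36·0.3489 = 31.00 t
Net of LOI, the glass mass = 1383 − 31.00 = 1352 t (= the summed oxide contributions)
percent by weight: oxide/glass ×100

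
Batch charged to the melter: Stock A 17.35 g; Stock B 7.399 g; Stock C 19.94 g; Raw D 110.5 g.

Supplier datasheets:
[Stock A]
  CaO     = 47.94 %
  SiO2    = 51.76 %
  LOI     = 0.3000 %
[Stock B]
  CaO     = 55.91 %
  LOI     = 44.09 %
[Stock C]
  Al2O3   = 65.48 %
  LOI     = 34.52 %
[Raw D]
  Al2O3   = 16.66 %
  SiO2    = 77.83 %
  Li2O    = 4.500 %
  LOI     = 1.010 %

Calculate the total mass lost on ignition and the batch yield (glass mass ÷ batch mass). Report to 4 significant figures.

Working values are shown, rounded to four significant digits, at each printed step — all arithmetic carries exact precision at every stage — each reported result takes just one rounding; derived quantities (the totals, glass mass, the four compositions, yield, ignition loss) are recomputed starting from the weights on 143.9 g of glass at full float precision, exactly as shown in problem or answer.
Loss on ignition, line by line:
  Stock A: 17.35 × 0.003000 = 0.05205 g
  Stock B: 7.399 × 0.4409 = 3.262 g
  Stock C: 19.94 × 0.3452 = 6.883 g
  Raw D: 110.5 × 0.01010 = 1.116 g
Total LOI = 11.31 g
Glass = batch − LOI = 155.2 − 11.31 = 143.9 g

LOI loss = 11.31 g; glass = 143.9 g; yield = 92.71%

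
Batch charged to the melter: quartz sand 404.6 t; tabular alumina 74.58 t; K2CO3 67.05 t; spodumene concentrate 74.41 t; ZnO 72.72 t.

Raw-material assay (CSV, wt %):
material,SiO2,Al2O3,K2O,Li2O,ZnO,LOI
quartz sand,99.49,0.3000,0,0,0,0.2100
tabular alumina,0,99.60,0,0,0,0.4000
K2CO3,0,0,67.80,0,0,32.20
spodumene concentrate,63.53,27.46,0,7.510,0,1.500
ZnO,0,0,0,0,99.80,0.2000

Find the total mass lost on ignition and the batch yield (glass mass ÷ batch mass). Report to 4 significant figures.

LOI loss = 24.00 t; glass = 669.4 t; yield = 96.54%

All arithmetic runs at full precision throughout. Mid-chain values are shown (rounded to four significant figures) on the page. Each reported number takes a single rounding; all derived quantities are recomputed at full precision (net glass mass, yield, totals, the five compositions, ignition loss) from the weighed amounts for 669.4 t of glass as given in problem or answer.
LOI of each material in turn:
  quartz sand: 404.6 × 0.002100 = 0.8497 t
  tabular alumina: 74.58 × 0.004000 = 0.2983 t
  K2CO3: 67.05 × 0.3220 = 21.59 t
  spodumene concentrate: 74.41 × 0.01500 = 1.116 t
  ZnO: 72.72 × 0.002000 = 0.1454 t
Total LOI = 24.00 t
Glass = batch − LOI = 693.4 − 24.00 = 669.4 t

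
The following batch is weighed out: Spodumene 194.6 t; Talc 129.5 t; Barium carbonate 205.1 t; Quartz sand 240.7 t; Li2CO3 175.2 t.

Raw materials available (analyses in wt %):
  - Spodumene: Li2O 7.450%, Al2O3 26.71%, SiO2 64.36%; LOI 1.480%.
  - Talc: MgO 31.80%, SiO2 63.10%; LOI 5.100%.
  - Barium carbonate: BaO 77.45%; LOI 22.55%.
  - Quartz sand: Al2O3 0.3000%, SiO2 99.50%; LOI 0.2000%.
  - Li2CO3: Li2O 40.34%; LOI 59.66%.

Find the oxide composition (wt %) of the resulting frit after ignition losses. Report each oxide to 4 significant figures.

Glass mass = 784.4 t (batch 945.1 − LOI 160.7).
Composition: Li2O 10.86%, MgO 5.250%, Al2O3 6.719%, SiO2 56.92%, BaO 20.25%

Working values are displayed with 4-significant-digit rounding as written. All arithmetic runs at full float precision from first step to last — a single rounding produces every reported result; all derived quantities (ignition loss, yield, net glass mass, the five compositions, totals) are carried from the batch weights at 784.4 t of glass at exact precision as quoted within the problem or the answer.
Per-oxide mass from batch:
  Li2O: 194.6·0.07450 + 175.2·0.4034 = 85.17 t
  MgO: 129.5·0.3180 = 41.18 t
  Al2O3: 194.6·0.2671 + 240.7·0.003000 = 52.70 t
  SiO2: 194.6·0.6436 + 129.5·0.6310 + 240.7·0.9950 = 446.5 t
  BaO: 205.1·0.7745 = 158.8 t
LOI: 194.6·0.01480 + 129.5·0.05100 + 205.1·0.2255 + 240.7·0.002000 + 175.2·0.5966 = 160.7 t
Resulting glass, batch − LOI: 945.1 − 160.7 = 784.4 t (the oxide masses sum to this)
percent by weight: oxide/glass ×100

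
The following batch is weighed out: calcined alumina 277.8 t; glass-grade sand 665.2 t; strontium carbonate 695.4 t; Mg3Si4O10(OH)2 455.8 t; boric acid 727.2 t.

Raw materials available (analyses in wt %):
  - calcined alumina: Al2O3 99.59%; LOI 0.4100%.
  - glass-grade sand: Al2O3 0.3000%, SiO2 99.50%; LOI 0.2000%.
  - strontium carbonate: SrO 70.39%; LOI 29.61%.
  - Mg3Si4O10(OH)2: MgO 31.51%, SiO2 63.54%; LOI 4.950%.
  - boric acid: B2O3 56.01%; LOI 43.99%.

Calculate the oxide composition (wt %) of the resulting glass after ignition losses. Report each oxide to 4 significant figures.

The working math maintains exact precision at all times — values along the way are shown, with 4-significant-figure rounding, within the worked lines — every reported value sees exactly one rounding — all derived quantities (the yield, LOI, the five compositions, the totals, net glass mass) are recomputed using the weight values per 2271 t of glass in full float precision exactly as printed in either problem or answer.
Mass of each oxide from the mix:
  Al2O3: 277.8·0.9959 + 665.2·0.003000 = 278.7 t
  MgO: 455.8·0.3151 = 143.6 t
  SiO2: 665.2·0.9950 + 455.8·0.6354 = 951.5 t
  SrO: 695.4·0.7039 = 489.5 t
  B2O3: 727.2·0.5601 = 407.3 t
LOI: 277.8·0.004100 + 665.2·0.002000 + 695.4·0.2961 + 455.8·0.04950 + 727.2·0.4399 = 550.8 t
The glass mass, total less LOI, = 2821 − 550.8 = 2271 t (equal to the oxide-mass sum)
percent by weight: oxide/glass ×100

Glass mass = 2271 t (batch 2821 − LOI 550.8).
Composition: Al2O3 12.27%, MgO 6.325%, SiO2 41.91%, SrO 21.56%, B2O3 17.94%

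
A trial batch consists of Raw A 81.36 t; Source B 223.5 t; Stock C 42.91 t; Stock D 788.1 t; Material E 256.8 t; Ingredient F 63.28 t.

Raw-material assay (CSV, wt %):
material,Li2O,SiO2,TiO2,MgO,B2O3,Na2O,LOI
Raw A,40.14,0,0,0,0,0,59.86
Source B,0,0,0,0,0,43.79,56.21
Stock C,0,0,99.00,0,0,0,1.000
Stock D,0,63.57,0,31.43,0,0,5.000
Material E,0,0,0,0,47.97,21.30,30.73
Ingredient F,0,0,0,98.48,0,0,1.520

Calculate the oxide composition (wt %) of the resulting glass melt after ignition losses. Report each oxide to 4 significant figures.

Glass mass = 1162 t (batch 1456 − LOI 294.0).
Composition: Li2O 2.811%, SiO2 43.12%, TiO2 3.656%, MgO 26.68%, B2O3 10.60%, Na2O 13.13%

Intermediates are shown with 4-significant-digit rounding on the page; every computation maintains full precision end to end; a single rounding produces each reported value. All derived quantities, which include totals, the yield, the six compositions, net glass mass, ignition loss, are recomputed in full precision, as written in either problem or answer, using the weight values on 1162 t of glass.
Mass of each oxide from the mix:
  Li2O: 81.36·0.4014 = 32.66 t
  SiO2: 788.1·0.6357 = 501.0 t
  TiO2: 42.91·0.9900 = 42.48 t
  MgO: 788.1·0.3143 + 63.28·0.9848 = 310.0 t
  B2O3: 256.8·0.4797 = 123.2 t
  Na2O: 223.5·0.4379 + 256.8·0.2130 = 152.6 t
LOI: 81.36·0.5986 + 223.5·0.5621 + 42.91·0.01000 + 788.1·0.05000 + 256.8·0.3073 + 63.28·0.01520 = 294.0 t
Resulting glass, batch − LOI: 1456 − 294.0 = 1162 t (= Σ oxide masses)
wt % = 100 × oxide mass / glass mass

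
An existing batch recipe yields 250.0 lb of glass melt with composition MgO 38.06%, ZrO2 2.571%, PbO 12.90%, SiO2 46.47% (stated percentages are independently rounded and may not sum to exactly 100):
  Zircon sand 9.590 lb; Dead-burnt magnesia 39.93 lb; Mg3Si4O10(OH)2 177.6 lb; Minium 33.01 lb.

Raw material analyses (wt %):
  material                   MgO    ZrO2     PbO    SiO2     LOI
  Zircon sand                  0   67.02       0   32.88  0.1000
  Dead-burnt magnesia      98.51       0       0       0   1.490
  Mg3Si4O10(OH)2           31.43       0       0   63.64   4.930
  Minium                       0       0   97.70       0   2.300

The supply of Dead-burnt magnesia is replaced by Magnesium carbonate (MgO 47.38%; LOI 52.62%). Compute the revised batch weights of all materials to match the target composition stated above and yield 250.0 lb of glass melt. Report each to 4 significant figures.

Each numeric step runs at full float precision end to end; in-progress results are displayed rounded to four significant figures alongside each step; exactly one rounding goes into each reported figure; derived quantities, including the four compositions, glass mass, ignition loss, yield, totals, are computed from the batch weights for 250.0 lb of glass in full float precision exactly as printed in the question or the answer.
The oxide mass targets at 250.0 lb glass melt:
  MgO: 38.06% × 250.0 = 95.15 lb
  ZrO2: 2.571% × 250.0 = 6.428 lb
  PbO: 12.90% × 250.0 = 32.25 lb
  SiO2: 46.47% × 250.0 = 116.2 lb
Per-oxide balance check from the weights as reported, at the basis given (summed amounts equal target values within answer rounding):
  MgO: 83.01·0.4738 + 177.6·0.3143 = 95.15 lb (target 95.15 lb)
  ZrO2: 9.590·0.6702 = 6.427 lb (target 6.428 lb)
  PbO: 33.01·0.9770 = 32.25 lb (target 32.25 lb)
  SiO2: 9.590·0.3288 + 177.6·0.6364 = 116.2 lb (target 116.2 lb)
Glass mass check: batch total minus LOI = 250.0 lb (per-oxide target masses sum to 250.0 lb; against the stated basis, 250.0 lb — rounding explains the deltas).
Batch total: Σ batch = 303.2 lb; LOI removed, Σ of batch·LOI: 53.20 lb; glass ÷ batch gives a yield of 82.45%.

Revised batch per 250.0 lb glass melt:
  Zircon sand: 9.590 lb
  Magnesium carbonate: 83.01 lb
  Mg3Si4O10(OH)2: 177.6 lb
  Minium: 33.01 lb
Total batch = 303.2 lb; LOI loss = 53.20 lb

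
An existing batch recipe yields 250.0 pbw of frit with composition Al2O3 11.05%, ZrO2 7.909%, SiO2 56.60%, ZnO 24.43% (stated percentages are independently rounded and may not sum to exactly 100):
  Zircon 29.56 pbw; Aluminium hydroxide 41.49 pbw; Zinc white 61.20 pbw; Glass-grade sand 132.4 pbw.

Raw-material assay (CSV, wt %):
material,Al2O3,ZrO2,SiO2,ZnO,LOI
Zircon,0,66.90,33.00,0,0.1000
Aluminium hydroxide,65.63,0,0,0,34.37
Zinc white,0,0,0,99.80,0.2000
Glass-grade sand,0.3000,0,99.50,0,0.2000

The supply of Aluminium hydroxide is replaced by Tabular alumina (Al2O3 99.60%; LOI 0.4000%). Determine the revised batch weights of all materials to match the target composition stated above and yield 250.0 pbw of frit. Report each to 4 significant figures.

All arithmetic maintains full precision from start to finish; intermediates appear, rounded to 4 significant digits, alongside each step; each reported value includes exactly one rounding — all derived quantities are carried using the weight values for 250.0 pbw of glass at full precision (ignition loss, the yield, totals, four oxide percentages, net glass mass) as written in the problem or the answer.
Target masses of each oxide per 250.0 pbw frit:
  Al2O3: 11.05% × 250.0 = 27.62 pbw
  ZrO2: 7.909% × 250.0 = 19.77 pbw
  SiO2: 56.60% × 250.0 = 141.5 pbw
  ZnO: 24.43% × 250.0 = 61.08 pbw
Balance tally, oxide-wise, per the reported batch figures, for the quoted basis mass (every target is met by its sum once rounding is allowed for):
  Al2O3: 27.34·0.9960 + 132.4·0.003000 = 27.63 pbw (target 27.62 pbw)
  ZrO2: 29.56·0.6690 = 19.78 pbw (target 19.77 pbw)
  SiO2: 29.56·0.3300 + 132.4·0.9950 = 141.5 pbw (target 141.5 pbw)
  ZnO: 61.20·0.9980 = 61.08 pbw (target 61.08 pbw)
Glass-mass closure: net batch after ignition = 250.0 pbw (targets for the oxides total 250.0 pbw; basis as stated: 250.0 pbw — any gap is answer rounding).
Adding the batch up: Σ batch = 250.5 pbw; ignition loss, Σ(batch × LOI) = 0.5261 pbw; the yield ratio, glass ÷ batch: 99.79%.

Revised batch per 250.0 pbw frit:
  Zircon: 29.56 pbw
  Tabular alumina: 27.34 pbw
  Zinc white: 61.20 pbw
  Glass-grade sand: 132.4 pbw
Total batch = 250.5 pbw; LOI loss = 0.5261 pbw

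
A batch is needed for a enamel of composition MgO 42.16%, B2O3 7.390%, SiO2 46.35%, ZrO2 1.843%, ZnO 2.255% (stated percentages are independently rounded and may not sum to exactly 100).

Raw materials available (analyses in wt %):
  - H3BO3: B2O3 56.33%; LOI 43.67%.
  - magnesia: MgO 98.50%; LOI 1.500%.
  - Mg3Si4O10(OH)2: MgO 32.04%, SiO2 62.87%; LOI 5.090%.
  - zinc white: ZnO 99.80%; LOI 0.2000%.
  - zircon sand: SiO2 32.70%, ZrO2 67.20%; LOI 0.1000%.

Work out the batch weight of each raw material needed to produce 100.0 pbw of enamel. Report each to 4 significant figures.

Each numeric step runs at full precision in all steps — intermediates are shown rounded to four significant digits in the working. Every reported value is rounded once only; all derived quantities (yield, glass mass, LOI, the five compositions, the totals) are recomputed using the weight values on 100.0 pbw of glass in full precision as written in the problem or answer text.
Oxide-by-oxide targets in 100.0 pbw enamel:
  MgO: 42.16% × 100.0 = 42.16 pbw
  B2O3: 7.390% × 100.0 = 7.390 pbw
  SiO2: 46.35% × 100.0 = 46.35 pbw
  ZrO2: 1.843% × 100.0 = 1.843 pbw
  ZnO: 2.255% × 100.0 = 2.255 pbw
Oxide-by-oxide audit on the weights just shown, versus the basis set out (every target is met by its sum given rounding of the digits):
  MgO: 19.29·0.9850 + 72.30·0.3204 = 42.17 pbw (target 42.16 pbw)
  B2O3: 13.12·0.5633 = 7.390 pbw (target 7.390 pbw)
  SiO2: 72.30·0.6287 + 2.743·0.3270 = 46.35 pbw (target 46.35 pbw)
  ZrO2: 2.743·0.6720 = 1.843 pbw (target 1.843 pbw)
  ZnO: 2.260·0.9980 = 2.255 pbw (target 2.255 pbw)
Consistency of the glass mass: batch Σ − ignition loss = 100.0 pbw (per-oxide target masses sum to 100.0 pbw; against the stated basis, 100.0 pbw — deltas are rounding alone).
Batch grand total — Σ batch = 109.7 pbw; ignition loss, Σ(batch × LOI) = 9.706 pbw; the yield ratio, glass ÷ batch: 91.15%.

Batch per 100.0 pbw enamel:
  H3BO3: 13.12 pbw
  magnesia: 19.29 pbw
  Mg3Si4O10(OH)2: 72.30 pbw
  zinc white: 2.260 pbw
  zircon sand: 2.743 pbw
Total batch = 109.7 pbw; LOI loss = 9.706 pbw; yield = 91.15%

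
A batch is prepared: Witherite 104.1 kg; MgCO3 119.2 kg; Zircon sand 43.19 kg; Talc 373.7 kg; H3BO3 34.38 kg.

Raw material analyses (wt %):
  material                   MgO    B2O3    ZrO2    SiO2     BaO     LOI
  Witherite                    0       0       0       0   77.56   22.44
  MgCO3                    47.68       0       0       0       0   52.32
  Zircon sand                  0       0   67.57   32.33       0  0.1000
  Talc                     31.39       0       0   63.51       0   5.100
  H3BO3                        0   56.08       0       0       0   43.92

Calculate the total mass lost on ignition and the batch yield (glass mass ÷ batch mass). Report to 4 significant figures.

The intermediate values are printed, rounded to 4 significant figures, in the printout — all arithmetic maintains full float precision throughout — each reported value is rounded just once; derived quantities are computed in exact precision (the totals, net glass mass, five oxide percentages, LOI, the yield) from the weighed amounts on 554.6 kg of glass, as they appear in the problem or the answer.
Ignition loss by material:
  Witherite: 104.1 × 0.2244 = 23.36 kg
  MgCO3: 119.2 × 0.5232 = 62.37 kg
  Zircon sand: 43.19 × 0.001000 = 0.04319 kg
  Talc: 373.7 × 0.05100 = 19.06 kg
  H3BO3: 34.38 × 0.4392 = 15.10 kg
Total LOI = 119.9 kg
Glass = batch − LOI = 674.6 − 119.9 = 554.6 kg

LOI loss = 119.9 kg; glass = 554.6 kg; yield = 82.22%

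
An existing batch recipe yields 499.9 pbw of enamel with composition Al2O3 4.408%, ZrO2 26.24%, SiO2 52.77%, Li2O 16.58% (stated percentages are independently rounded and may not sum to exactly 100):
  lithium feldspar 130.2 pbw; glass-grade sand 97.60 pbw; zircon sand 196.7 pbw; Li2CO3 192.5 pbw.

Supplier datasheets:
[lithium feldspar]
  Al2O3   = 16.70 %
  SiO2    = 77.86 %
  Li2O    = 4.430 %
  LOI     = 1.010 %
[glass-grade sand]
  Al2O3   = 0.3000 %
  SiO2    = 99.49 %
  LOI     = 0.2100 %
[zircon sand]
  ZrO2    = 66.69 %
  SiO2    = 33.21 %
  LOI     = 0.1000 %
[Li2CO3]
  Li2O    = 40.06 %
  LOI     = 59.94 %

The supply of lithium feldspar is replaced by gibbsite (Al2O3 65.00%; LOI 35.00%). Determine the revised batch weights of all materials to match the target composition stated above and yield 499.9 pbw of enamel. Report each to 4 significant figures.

In-progress results are printed rounded off to 4 significant figures within the worked lines; the working math maintains full precision from first step to last. Every reported figure takes a single rounding — all derived quantities (LOI, yield, glass mass, four oxide percentages, totals) are rebuilt starting from the weights at 499.9 pbw of glass in full precision, exactly as printed in problem or answer.
Target oxide masses per 499.9 pbw enamel:
  Al2O3: 4.408% × 499.9 = 22.04 pbw
  ZrO2: 26.24% × 499.9 = 131.2 pbw
  SiO2: 52.77% × 499.9 = 263.8 pbw
  Li2O: 16.58% × 499.9 = 82.88 pbw
Verifying the oxide balance with the batch weights as given, at the basis given (summed amounts equal target values exact up to rounding of places):
  Al2O3: 32.98·0.6500 + 199.5·0.003000 = 22.04 pbw (target 22.04 pbw)
  ZrO2: 196.7·0.6669 = 131.2 pbw (target 131.2 pbw)
  SiO2: 199.5·0.9949 + 196.7·0.3321 = 263.8 pbw (target 263.8 pbw)
  Li2O: 206.9·0.4006 = 82.88 pbw (target 82.88 pbw)
Glass-mass closure: the batch minus its LOI: 499.9 pbw (summing oxide targets gives 499.9 pbw; basis as stated: 499.9 pbw — a pure rounding effect).
Whole-batch sum: Σ batch = 636.1 pbw; Σ batch·LOI gives LOI loss = 136.2 pbw; the yield ratio, glass ÷ batch: 78.59%.

Revised batch per 499.9 pbw enamel:
  gibbsite: 32.98 pbw
  glass-grade sand: 199.5 pbw
  zircon sand: 196.7 pbw
  Li2CO3: 206.9 pbw
Total batch = 636.1 pbw; LOI loss = 136.2 pbw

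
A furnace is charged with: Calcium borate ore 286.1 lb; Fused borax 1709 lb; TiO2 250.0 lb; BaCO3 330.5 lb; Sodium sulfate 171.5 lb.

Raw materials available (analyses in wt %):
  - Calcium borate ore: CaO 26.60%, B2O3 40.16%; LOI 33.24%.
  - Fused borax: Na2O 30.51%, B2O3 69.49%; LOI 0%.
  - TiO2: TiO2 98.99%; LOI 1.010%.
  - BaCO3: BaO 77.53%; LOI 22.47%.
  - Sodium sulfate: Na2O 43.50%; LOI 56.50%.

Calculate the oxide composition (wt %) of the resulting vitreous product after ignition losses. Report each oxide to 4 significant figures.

Glass mass = 2478 lb (batch 2747 − LOI 268.8).
Composition: CaO 3.071%, TiO2 9.986%, BaO 10.34%, Na2O 24.05%, B2O3 52.56%

Every computation carries exact precision at each step; working values are printed (rounded to four significant digits) in the working — each reported number is rounded exactly once; derived quantities, which include glass mass, ignition loss, the yield, the totals, the five compositions, are carried in exact precision, as they appear in question or answer, starting from the weights for 2478 lb of glass.
Mass of each oxide from the mix:
  CaO: 286.1·0.2660 = 76.10 lb
  TiO2: 250.0·0.9899 = 247.5 lb
  BaO: 330.5·0.7753 = 256.2 lb
  Na2O: 1709·0.3051 + 171.5·0.4350 = 596.0 lb
  B2O3: 286.1·0.4016 + 1709·0.6949 = 1302 lb
LOI: 286.1·0.3324 + 250.0·0.01010 + 330.5·0.2247 + 171.5·0.5650 = 268.8 lb
batch − LOI leaves glass = 2747 − 268.8 = 2478 lb (equal to the oxide-mass sum)
each wt % is 100 × oxide ÷ glass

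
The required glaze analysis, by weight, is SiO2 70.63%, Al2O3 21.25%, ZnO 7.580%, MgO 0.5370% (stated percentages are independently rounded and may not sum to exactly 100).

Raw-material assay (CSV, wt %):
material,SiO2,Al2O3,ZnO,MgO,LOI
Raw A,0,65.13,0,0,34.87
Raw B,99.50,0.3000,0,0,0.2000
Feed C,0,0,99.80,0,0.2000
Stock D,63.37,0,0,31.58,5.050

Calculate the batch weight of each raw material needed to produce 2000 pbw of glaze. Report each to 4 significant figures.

The whole derivation maintains full precision at every stage. Mid-chain values appear rounded to four significant figures when written out; every reported value receives exactly one rounding. The derived quantities (LOI, glass mass, totals, yield, the four compositions) are computed in exact precision from the weighed amounts at 2000 pbw of glass as given in the problem or answer text.
Oxide mass targets, per 2000 pbw glaze:
  SiO2: 70.63% × 2000 = 1413 pbw
  Al2O3: 21.25% × 2000 = 425.0 pbw
  ZnO: 7.580% × 2000 = 151.6 pbw
  MgO: 0.5370% × 2000 = 10.74 pbw
Per-oxide balance check from the weights as reported, under the basis named above (delivered sums recover each target once rounding is allowed for):
  SiO2: 1398·0.9950 + 34.01·0.6337 = 1413 pbw (target 1413 pbw)
  Al2O3: 646.1·0.6513 + 1398·0.003000 = 425.0 pbw (target 425.0 pbw)
  ZnO: 151.9·0.9980 = 151.6 pbw (target 151.6 pbw)
  MgO: 34.01·0.3158 = 10.74 pbw (target 10.74 pbw)
Glass-mass bookkeeping: the batch minus its LOI: 2000 pbw (the Σ of target masses is 2000 pbw; stated basis 2000 pbw — a pure rounding effect).
Batch grand total — Σ batch = 2230 pbw; the LOI term Σ batch·LOI equals 230.1 pbw; the yield ratio, glass ÷ batch: 89.68%.

Batch per 2000 pbw glaze:
  Raw A: 646.1 pbw
  Raw B: 1398 pbw
  Feed C: 151.9 pbw
  Stock D: 34.01 pbw
Total batch = 2230 pbw; LOI loss = 230.1 pbw; yield = 89.68%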